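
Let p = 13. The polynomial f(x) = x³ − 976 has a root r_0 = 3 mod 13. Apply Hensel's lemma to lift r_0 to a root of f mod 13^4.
r_3 = 17345 (mod 28561)

Hensel: r_{i+1} = r_i − f(r_i)/f′(r_i) mod 13^{i+2}, where f′(x) = 3x². Iterate:
  r_0 = 3 (mod 13)
  r_1 = 107 (mod 169)
  r_2 = 1966 (mod 2197)
  r_3 = 17345 (mod 28561)
Final: r = 17345 with f(r) ≡ 0 mod 13^4.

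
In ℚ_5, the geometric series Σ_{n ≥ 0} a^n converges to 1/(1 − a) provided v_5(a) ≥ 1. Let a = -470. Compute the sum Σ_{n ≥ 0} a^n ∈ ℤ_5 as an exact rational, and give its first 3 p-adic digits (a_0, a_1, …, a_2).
Σ a^n = 1/(1 − a) = 1/471;  first 3 digits = (1, 1, 2)

v_5(a) = 1 ≥ 1, so the series converges in ℤ_5 to 1/(1 − a) = 1/(1 − (-470)) = 1/471. Expand this rational in ℤ_5: compute digits iteratively via d_i = x_i mod 5, x_{i+1} = (x_i − d_i)/5. The first 3 digits are (1, 1, 2).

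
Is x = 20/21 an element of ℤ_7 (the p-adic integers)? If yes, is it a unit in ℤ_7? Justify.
x ∉ ℤ_7 (v_7(x) = -1 < 0)

ℤ_7 = {x ∈ ℚ_7 : v_7(x) ≥ 0} and ℤ_7^× = {x ∈ ℤ_7 : v_7(x) = 0}. Here v_7(20/21) = v_7(num) − v_7(den) = -1; compare against these criteria.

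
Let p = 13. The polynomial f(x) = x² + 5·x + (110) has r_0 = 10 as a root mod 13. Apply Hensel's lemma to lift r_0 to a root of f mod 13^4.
r_3 = 4326 (mod 28561)

Hensel: r_{i+1} = r_i − f(r_i)·(f′(r_i))^{-1} mod 13^{i+2}, f′(x) = 2x + 5. Iterate:
  r_0 = 10 (mod 13)
  r_1 = 101 (mod 169)
  r_2 = 2129 (mod 2197)
  r_3 = 4326 (mod 28561)
Final: r = 4326 satisfies f(r) ≡ 0 mod 13^4.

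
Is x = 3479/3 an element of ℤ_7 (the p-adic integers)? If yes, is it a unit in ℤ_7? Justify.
x ∈ ℤ_7 but not a unit; v_7(x) = 2 > 0

ℤ_7 = {x ∈ ℚ_7 : v_7(x) ≥ 0} and ℤ_7^× = {x ∈ ℤ_7 : v_7(x) = 0}. Here v_7(3479/3) = v_7(num) − v_7(den) = 2; compare against these criteria.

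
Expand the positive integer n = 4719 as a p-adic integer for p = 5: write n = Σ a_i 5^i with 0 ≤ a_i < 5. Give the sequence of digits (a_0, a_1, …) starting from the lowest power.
(a_0, a_1, …) = (4, 3, 3, 2, 2, 1)

Repeated division by 5 gives the digits low-to-high: 4719 = 4 + 3·5^1 + 3·5^2 + 2·5^3 + 2·5^4 + 1·5^5. Digit sequence: (4, 3, 3, 2, 2, 1).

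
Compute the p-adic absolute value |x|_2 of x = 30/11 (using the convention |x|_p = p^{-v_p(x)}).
|30/11|_2 = 1/2

Step 1 — compute v_2(x) by factoring powers of 2 out of the numerator and denominator: v_2(30/11) = 1. Step 2 — apply |x|_p = p^{-v_p(x)} = 2^{-1} = 1/2.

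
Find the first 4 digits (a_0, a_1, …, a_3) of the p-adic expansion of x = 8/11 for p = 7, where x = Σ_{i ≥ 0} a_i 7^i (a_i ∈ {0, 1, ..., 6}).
(a_0, …, a_3) = (2, 3, 4, 0)

v_7(8/11) = 0 (numerator and denominator both coprime to 7), so x ∈ ℤ_7^×. Compute digits iteratively via a_i = x_i mod 7, x_{i+1} = (x_i − a_i)/7, with x_0 = x:
  x_0 = 8/11;  a_0 = 2;  x_1 = (x_0 − 2)/7 = -2/11
  x_1 = -2/11;  a_1 = 3;  x_2 = (x_1 − 3)/7 = -5/11
  x_2 = -5/11;  a_2 = 4;  x_3 = (x_2 − 4)/7 = -7/11
  x_3 = -7/11;  a_3 = 0;  x_4 = (x_3 − 0)/7 = -1/11
Digits: (2, 3, 4, 0).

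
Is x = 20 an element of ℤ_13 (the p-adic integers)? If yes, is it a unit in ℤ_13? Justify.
x ∈ ℤ_13^× (unit); v_13(x) = 0

ℤ_13 = {x ∈ ℚ_13 : v_13(x) ≥ 0} and ℤ_13^× = {x ∈ ℤ_13 : v_13(x) = 0}. Here v_13(20) = v_13(num) − v_13(den) = 0; compare against these criteria.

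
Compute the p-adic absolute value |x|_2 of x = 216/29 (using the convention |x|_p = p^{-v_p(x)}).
|216/29|_2 = 1/8

Step 1 — compute v_2(x) by factoring powers of 2 out of the numerator and denominator: v_2(216/29) = 3. Step 2 — apply |x|_p = p^{-v_p(x)} = 2^{-3} = 1/8.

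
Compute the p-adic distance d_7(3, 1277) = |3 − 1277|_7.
d_7(3, 1277) = 1/49

Step 1 — x − y = 3 − 1277 = -1274. Step 2 — v_7(-1274) = 2 (factor: -1274 = −(7^2 · 26); the sign does not affect v_p). Step 3 — |x − y|_7 = 7^{-2} = 1/49.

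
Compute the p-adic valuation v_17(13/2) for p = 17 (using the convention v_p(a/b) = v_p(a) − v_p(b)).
v_17(13/2) = 0

Factor powers of 17 from the numerator and denominator of the reduced fraction: 13 = 17^0 · 13 and 2 = 17^0 · 2. Apply v_p(a/b) = v_p(a) − v_p(b): v_17(13/2) = 0 − 0 = 0.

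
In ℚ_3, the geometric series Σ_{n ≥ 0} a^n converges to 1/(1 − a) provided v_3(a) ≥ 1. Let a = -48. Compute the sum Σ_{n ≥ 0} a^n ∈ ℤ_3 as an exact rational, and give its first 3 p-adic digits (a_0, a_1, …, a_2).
Σ a^n = 1/(1 − a) = 1/49;  first 3 digits = (1, 2, 1)

v_3(a) = 1 ≥ 1, so the series converges in ℤ_3 to 1/(1 − a) = 1/(1 − (-48)) = 1/49. Expand this rational in ℤ_3: compute digits iteratively via d_i = x_i mod 3, x_{i+1} = (x_i − d_i)/3. The first 3 digits are (1, 2, 1).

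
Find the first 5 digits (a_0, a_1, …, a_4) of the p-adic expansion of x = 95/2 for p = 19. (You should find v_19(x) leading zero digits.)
(a_0, …, a_4) = (0, 12, 9, 9, 9)

v_19(95/2) = 1, so a_0 = ... = a_0 = 0. Factor out: x = 19^1 · u with u = 5/2 a unit in ℤ_19. Expand u iteratively via a_{v+i} = u_i mod 19, u_{i+1} = (u_i − a_{v+i})/19:
  u_0 = 5/2;  a_1 = 12;  u_1 = (u_0 − 12)/19 = -1/2
  u_1 = -1/2;  a_2 = 9;  u_2 = (u_1 − 9)/19 = -1/2
  u_2 = -1/2;  a_3 = 9;  u_3 = (u_2 − 9)/19 = -1/2
  u_3 = -1/2;  a_4 = 9;  u_4 = (u_3 − 9)/19 = -1/2
Digits: (0, 12, 9, 9, 9).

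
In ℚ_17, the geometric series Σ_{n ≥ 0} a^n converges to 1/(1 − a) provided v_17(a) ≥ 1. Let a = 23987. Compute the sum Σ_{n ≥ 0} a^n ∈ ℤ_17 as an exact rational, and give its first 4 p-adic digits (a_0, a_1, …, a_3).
Σ a^n = 1/(1 − a) = -1/23986;  first 4 digits = (1, 0, 15, 4)

v_17(a) = 2 ≥ 1, so the series converges in ℤ_17 to 1/(1 − a) = 1/(1 − 23987) = -1/23986. Expand this rational in ℤ_17: compute digits iteratively via d_i = x_i mod 17, x_{i+1} = (x_i − d_i)/17. The first 4 digits are (1, 0, 15, 4).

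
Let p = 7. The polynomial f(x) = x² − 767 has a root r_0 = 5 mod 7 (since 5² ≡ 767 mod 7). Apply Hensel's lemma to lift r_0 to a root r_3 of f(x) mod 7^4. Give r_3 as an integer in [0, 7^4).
r_3 = 1020 (mod 2401)

Hensel's recurrence: r_{i+1} = r_i − f(r_i)·(f′(r_i))^{-1} mod 7^{i+2}, with f′(x) = 2x. Iterate:
  r_0 = 5 (mod 7)
  r_1 = 40 (mod 49)
  r_2 = 334 (mod 343)
  r_3 = 1020 (mod 2401)
Final: r_3 = 1020, and one checks f(r_3) ≡ 0 mod 7^4.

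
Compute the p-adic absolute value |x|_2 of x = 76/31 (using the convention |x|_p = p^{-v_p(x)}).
|76/31|_2 = 1/4

Step 1 — compute v_2(x) by factoring powers of 2 out of the numerator and denominator: v_2(76/31) = 2. Step 2 — apply |x|_p = p^{-v_p(x)} = 2^{-2} = 1/4.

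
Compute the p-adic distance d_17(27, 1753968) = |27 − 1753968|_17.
d_17(27, 1753968) = 1/83521

Step 1 — x − y = 27 − 1753968 = -1753941. Step 2 — v_17(-1753941) = 4 (factor: -1753941 = −(17^4 · 21); the sign does not affect v_p). Step 3 — |x − y|_17 = 17^{-4} = 1/83521.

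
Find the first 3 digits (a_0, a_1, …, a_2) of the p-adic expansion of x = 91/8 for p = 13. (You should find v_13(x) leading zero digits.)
(a_0, …, a_2) = (0, 9, 1)

v_13(91/8) = 1, so a_0 = ... = a_0 = 0. Factor out: x = 13^1 · u with u = 7/8 a unit in ℤ_13. Expand u iteratively via a_{v+i} = u_i mod 13, u_{i+1} = (u_i − a_{v+i})/13:
  u_0 = 7/8;  a_1 = 9;  u_1 = (u_0 − 9)/13 = -5/8
  u_1 = -5/8;  a_2 = 1;  u_2 = (u_1 − 1)/13 = -1/8
Digits: (0, 9, 1).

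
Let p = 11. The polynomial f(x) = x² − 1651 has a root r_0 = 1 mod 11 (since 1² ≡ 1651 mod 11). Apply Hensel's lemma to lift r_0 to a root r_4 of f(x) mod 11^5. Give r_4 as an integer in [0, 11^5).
r_4 = 43176 (mod 161051)

Hensel's recurrence: r_{i+1} = r_i − f(r_i)·(f′(r_i))^{-1} mod 11^{i+2}, with f′(x) = 2x. Iterate:
  r_0 = 1 (mod 11)
  r_1 = 100 (mod 121)
  r_2 = 584 (mod 1331)
  r_3 = 13894 (mod 14641)
  r_4 = 43176 (mod 161051)
Final: r_4 = 43176, and one checks f(r_4) ≡ 0 mod 11^5.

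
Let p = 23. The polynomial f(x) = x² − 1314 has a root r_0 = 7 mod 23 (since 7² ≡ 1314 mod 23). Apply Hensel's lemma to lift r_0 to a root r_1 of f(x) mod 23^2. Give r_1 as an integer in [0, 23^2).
r_1 = 513 (mod 529)

Hensel's recurrence: r_{i+1} = r_i − f(r_i)·(f′(r_i))^{-1} mod 23^{i+2}, with f′(x) = 2x. Iterate:
  r_0 = 7 (mod 23)
  r_1 = 513 (mod 529)
Final: r_1 = 513, and one checks f(r_1) ≡ 0 mod 23^2.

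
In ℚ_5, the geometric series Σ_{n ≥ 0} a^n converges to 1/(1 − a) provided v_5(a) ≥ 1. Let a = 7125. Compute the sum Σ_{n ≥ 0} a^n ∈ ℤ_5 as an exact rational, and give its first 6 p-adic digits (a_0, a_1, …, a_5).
Σ a^n = 1/(1 − a) = -1/7124;  first 6 digits = (1, 0, 0, 2, 1, 2)

v_5(a) = 3 ≥ 1, so the series converges in ℤ_5 to 1/(1 − a) = 1/(1 − 7125) = -1/7124. Expand this rational in ℤ_5: compute digits iteratively via d_i = x_i mod 5, x_{i+1} = (x_i − d_i)/5. The first 6 digits are (1, 0, 0, 2, 1, 2).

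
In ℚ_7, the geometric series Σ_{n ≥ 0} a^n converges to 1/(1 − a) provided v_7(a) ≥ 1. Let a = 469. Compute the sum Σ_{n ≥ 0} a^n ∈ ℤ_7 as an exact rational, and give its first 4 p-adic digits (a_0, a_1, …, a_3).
Σ a^n = 1/(1 − a) = -1/468;  first 4 digits = (1, 4, 4, 6)

v_7(a) = 1 ≥ 1, so the series converges in ℤ_7 to 1/(1 − a) = 1/(1 − 469) = -1/468. Expand this rational in ℤ_7: compute digits iteratively via d_i = x_i mod 7, x_{i+1} = (x_i − d_i)/7. The first 4 digits are (1, 4, 4, 6).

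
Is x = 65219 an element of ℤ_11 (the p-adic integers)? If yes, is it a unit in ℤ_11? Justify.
x ∈ ℤ_11 but not a unit; v_11(x) = 3 > 0

ℤ_11 = {x ∈ ℚ_11 : v_11(x) ≥ 0} and ℤ_11^× = {x ∈ ℤ_11 : v_11(x) = 0}. Here v_11(65219) = v_11(num) − v_11(den) = 3; compare against these criteria.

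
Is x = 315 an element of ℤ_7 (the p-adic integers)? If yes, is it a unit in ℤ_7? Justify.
x ∈ ℤ_7 but not a unit; v_7(x) = 1 > 0

ℤ_7 = {x ∈ ℚ_7 : v_7(x) ≥ 0} and ℤ_7^× = {x ∈ ℤ_7 : v_7(x) = 0}. Here v_7(315) = v_7(num) − v_7(den) = 1; compare against these criteria.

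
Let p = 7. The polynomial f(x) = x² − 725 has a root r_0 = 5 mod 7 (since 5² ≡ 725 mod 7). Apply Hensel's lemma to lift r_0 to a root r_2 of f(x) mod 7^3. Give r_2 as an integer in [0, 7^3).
r_2 = 271 (mod 343)

Hensel's recurrence: r_{i+1} = r_i − f(r_i)·(f′(r_i))^{-1} mod 7^{i+2}, with f′(x) = 2x. Iterate:
  r_0 = 5 (mod 7)
  r_1 = 26 (mod 49)
  r_2 = 271 (mod 343)
Final: r_2 = 271, and one checks f(r_2) ≡ 0 mod 7^3.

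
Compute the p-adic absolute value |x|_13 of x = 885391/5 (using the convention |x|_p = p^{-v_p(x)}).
|885391/5|_13 = 1/28561

Step 1 — compute v_13(x) by factoring powers of 13 out of the numerator and denominator: v_13(885391/5) = 4. Step 2 — apply |x|_p = p^{-v_p(x)} = 13^{-4} = 1/28561.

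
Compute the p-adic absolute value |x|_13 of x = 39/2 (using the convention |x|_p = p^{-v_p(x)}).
|39/2|_13 = 1/13

Step 1 — compute v_13(x) by factoring powers of 13 out of the numerator and denominator: v_13(39/2) = 1. Step 2 — apply |x|_p = p^{-v_p(x)} = 13^{-1} = 1/13.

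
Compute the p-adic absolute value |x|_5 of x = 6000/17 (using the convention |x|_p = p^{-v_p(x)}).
|6000/17|_5 = 1/125

Step 1 — compute v_5(x) by factoring powers of 5 out of the numerator and denominator: v_5(6000/17) = 3. Step 2 — apply |x|_p = p^{-v_p(x)} = 5^{-3} = 1/125.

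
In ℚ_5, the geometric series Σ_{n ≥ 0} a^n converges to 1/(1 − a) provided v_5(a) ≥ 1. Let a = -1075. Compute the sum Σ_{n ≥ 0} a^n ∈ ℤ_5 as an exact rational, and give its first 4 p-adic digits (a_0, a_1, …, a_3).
Σ a^n = 1/(1 − a) = 1/1076;  first 4 digits = (1, 0, 2, 1)

v_5(a) = 2 ≥ 1, so the series converges in ℤ_5 to 1/(1 − a) = 1/(1 − (-1075)) = 1/1076. Expand this rational in ℤ_5: compute digits iteratively via d_i = x_i mod 5, x_{i+1} = (x_i − d_i)/5. The first 4 digits are (1, 0, 2, 1).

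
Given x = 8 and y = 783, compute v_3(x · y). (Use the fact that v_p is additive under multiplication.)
v_3(6264) = 3

v_p(x) = 0 (factor: 8 = 3^0 · 8); v_p(y) = 3 (factor: 783 = 3^3 · 29). Additivity: v_p(xy) = v_p(x) + v_p(y) = 0 + 3 = 3. (Direct check: xy = 6264 = 3^3 · (232).)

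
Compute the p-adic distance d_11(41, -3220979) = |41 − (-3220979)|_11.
d_11(41, -3220979) = 1/161051

Step 1 — x − y = 41 − (-3220979) = 3221020. Step 2 — v_11(3221020) = 5 (factor: 3221020 = (11^5 · 20); the sign does not affect v_p). Step 3 — |x − y|_11 = 11^{-5} = 1/161051.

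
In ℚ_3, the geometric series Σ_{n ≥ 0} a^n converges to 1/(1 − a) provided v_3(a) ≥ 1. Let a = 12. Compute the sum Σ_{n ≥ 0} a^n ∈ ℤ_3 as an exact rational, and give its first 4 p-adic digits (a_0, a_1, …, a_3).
Σ a^n = 1/(1 − a) = -1/11;  first 4 digits = (1, 1, 2, 0)

v_3(a) = 1 ≥ 1, so the series converges in ℤ_3 to 1/(1 − a) = 1/(1 − 12) = -1/11. Expand this rational in ℤ_3: compute digits iteratively via d_i = x_i mod 3, x_{i+1} = (x_i − d_i)/3. The first 4 digits are (1, 1, 2, 0).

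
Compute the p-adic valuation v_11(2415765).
v_11(2415765) = 5

v_11(n) is the largest exponent k such that 11^k divides n. Factor out: 2415765 = 11^5 · 15. (Sign doesn't affect v_p.) So v_11(2415765) = 5.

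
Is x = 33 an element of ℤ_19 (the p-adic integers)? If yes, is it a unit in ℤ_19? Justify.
x ∈ ℤ_19^× (unit); v_19(x) = 0

ℤ_19 = {x ∈ ℚ_19 : v_19(x) ≥ 0} and ℤ_19^× = {x ∈ ℤ_19 : v_19(x) = 0}. Here v_19(33) = v_19(num) − v_19(den) = 0; compare against these criteria.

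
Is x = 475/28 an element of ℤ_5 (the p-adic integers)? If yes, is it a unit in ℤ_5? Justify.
x ∈ ℤ_5 but not a unit; v_5(x) = 2 > 0

ℤ_5 = {x ∈ ℚ_5 : v_5(x) ≥ 0} and ℤ_5^× = {x ∈ ℤ_5 : v_5(x) = 0}. Here v_5(475/28) = v_5(num) − v_5(den) = 2; compare against these criteria.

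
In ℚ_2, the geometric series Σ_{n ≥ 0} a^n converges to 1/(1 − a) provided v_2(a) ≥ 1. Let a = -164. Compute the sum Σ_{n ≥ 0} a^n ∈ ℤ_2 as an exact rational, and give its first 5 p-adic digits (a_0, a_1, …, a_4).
Σ a^n = 1/(1 − a) = 1/165;  first 5 digits = (1, 0, 1, 1, 0)

v_2(a) = 2 ≥ 1, so the series converges in ℤ_2 to 1/(1 − a) = 1/(1 − (-164)) = 1/165. Expand this rational in ℤ_2: compute digits iteratively via d_i = x_i mod 2, x_{i+1} = (x_i − d_i)/2. The first 5 digits are (1, 0, 1, 1, 0).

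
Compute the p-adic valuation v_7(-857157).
v_7(-857157) = 5

v_7(n) is the largest exponent k such that 7^k divides n. Factor out: -857157 = -7^5 · 51. (Sign doesn't affect v_p.) So v_7(-857157) = 5.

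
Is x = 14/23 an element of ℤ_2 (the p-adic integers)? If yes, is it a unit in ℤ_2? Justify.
x ∈ ℤ_2 but not a unit; v_2(x) = 1 > 0

ℤ_2 = {x ∈ ℚ_2 : v_2(x) ≥ 0} and ℤ_2^× = {x ∈ ℤ_2 : v_2(x) = 0}. Here v_2(14/23) = v_2(num) − v_2(den) = 1; compare against these criteria.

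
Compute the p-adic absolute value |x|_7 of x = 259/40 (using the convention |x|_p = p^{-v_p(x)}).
|259/40|_7 = 1/7

Step 1 — compute v_7(x) by factoring powers of 7 out of the numerator and denominator: v_7(259/40) = 1. Step 2 — apply |x|_p = p^{-v_p(x)} = 7^{-1} = 1/7.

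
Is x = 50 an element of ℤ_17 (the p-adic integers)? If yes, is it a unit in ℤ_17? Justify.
x ∈ ℤ_17^× (unit); v_17(x) = 0

ℤ_17 = {x ∈ ℚ_17 : v_17(x) ≥ 0} and ℤ_17^× = {x ∈ ℤ_17 : v_17(x) = 0}. Here v_17(50) = v_17(num) − v_17(den) = 0; compare against these criteria.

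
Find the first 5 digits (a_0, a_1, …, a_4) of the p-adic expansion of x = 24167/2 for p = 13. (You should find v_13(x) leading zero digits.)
(a_0, …, a_4) = (0, 0, 0, 12, 6)

v_13(24167/2) = 3, so a_0 = ... = a_2 = 0. Factor out: x = 13^3 · u with u = 11/2 a unit in ℤ_13. Expand u iteratively via a_{v+i} = u_i mod 13, u_{i+1} = (u_i − a_{v+i})/13:
  u_0 = 11/2;  a_3 = 12;  u_1 = (u_0 − 12)/13 = -1/2
  u_1 = -1/2;  a_4 = 6;  u_2 = (u_1 − 6)/13 = -1/2
Digits: (0, 0, 0, 12, 6).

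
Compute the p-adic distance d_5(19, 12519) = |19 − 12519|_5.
d_5(19, 12519) = 1/3125

Step 1 — x − y = 19 − 12519 = -12500. Step 2 — v_5(-12500) = 5 (factor: -12500 = −(5^5 · 4); the sign does not affect v_p). Step 3 — |x − y|_5 = 5^{-5} = 1/3125.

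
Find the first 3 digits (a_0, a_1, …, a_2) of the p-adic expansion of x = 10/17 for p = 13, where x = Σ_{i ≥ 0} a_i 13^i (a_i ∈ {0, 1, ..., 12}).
(a_0, …, a_2) = (9, 7, 4)

v_13(10/17) = 0 (numerator and denominator both coprime to 13), so x ∈ ℤ_13^×. Compute digits iteratively via a_i = x_i mod 13, x_{i+1} = (x_i − a_i)/13, with x_0 = x:
  x_0 = 10/17;  a_0 = 9;  x_1 = (x_0 − 9)/13 = -11/17
  x_1 = -11/17;  a_1 = 7;  x_2 = (x_1 − 7)/13 = -10/17
  x_2 = -10/17;  a_2 = 4;  x_3 = (x_2 − 4)/13 = -6/17
Digits: (9, 7, 4).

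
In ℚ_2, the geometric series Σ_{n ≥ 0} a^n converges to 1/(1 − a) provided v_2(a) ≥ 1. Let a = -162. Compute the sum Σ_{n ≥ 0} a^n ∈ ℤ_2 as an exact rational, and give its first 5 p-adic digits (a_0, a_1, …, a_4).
Σ a^n = 1/(1 − a) = 1/163;  first 5 digits = (1, 1, 0, 1, 0)

v_2(a) = 1 ≥ 1, so the series converges in ℤ_2 to 1/(1 − a) = 1/(1 − (-162)) = 1/163. Expand this rational in ℤ_2: compute digits iteratively via d_i = x_i mod 2, x_{i+1} = (x_i − d_i)/2. The first 5 digits are (1, 1, 0, 1, 0).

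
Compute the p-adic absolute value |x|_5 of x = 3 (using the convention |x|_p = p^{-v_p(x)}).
|3|_5 = 1

Step 1 — compute v_5(x) by factoring powers of 5 out of the numerator and denominator: v_5(3) = 0. Step 2 — apply |x|_p = p^{-v_p(x)} = 5^{0} = 1.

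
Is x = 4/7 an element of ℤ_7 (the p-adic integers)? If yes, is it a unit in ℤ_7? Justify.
x ∉ ℤ_7 (v_7(x) = -1 < 0)

ℤ_7 = {x ∈ ℚ_7 : v_7(x) ≥ 0} and ℤ_7^× = {x ∈ ℤ_7 : v_7(x) = 0}. Here v_7(4/7) = v_7(num) − v_7(den) = -1; compare against these criteria.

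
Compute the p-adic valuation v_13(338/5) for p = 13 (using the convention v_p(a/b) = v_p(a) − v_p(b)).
v_13(338/5) = 2

Factor powers of 13 from the numerator and denominator of the reduced fraction: 338 = 13^2 · 2 and 5 = 13^0 · 5. Apply v_p(a/b) = v_p(a) − v_p(b): v_13(338/5) = 2 − 0 = 2.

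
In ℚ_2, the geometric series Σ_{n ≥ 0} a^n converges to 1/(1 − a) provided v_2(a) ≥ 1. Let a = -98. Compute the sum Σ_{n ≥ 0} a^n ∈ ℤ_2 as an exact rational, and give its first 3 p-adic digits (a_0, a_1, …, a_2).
Σ a^n = 1/(1 − a) = 1/99;  first 3 digits = (1, 1, 0)

v_2(a) = 1 ≥ 1, so the series converges in ℤ_2 to 1/(1 − a) = 1/(1 − (-98)) = 1/99. Expand this rational in ℤ_2: compute digits iteratively via d_i = x_i mod 2, x_{i+1} = (x_i − d_i)/2. The first 3 digits are (1, 1, 0).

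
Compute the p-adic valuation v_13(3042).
v_13(3042) = 2

v_13(n) is the largest exponent k such that 13^k divides n. Factor out: 3042 = 13^2 · 18. (Sign doesn't affect v_p.) So v_13(3042) = 2.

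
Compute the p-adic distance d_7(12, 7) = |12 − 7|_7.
d_7(12, 7) = 1

Step 1 — x − y = 12 − 7 = 5. Step 2 — v_7(5) = 0 (factor: 5 = (7^0 · 5); the sign does not affect v_p). Step 3 — |x − y|_7 = 7^{0} = 1.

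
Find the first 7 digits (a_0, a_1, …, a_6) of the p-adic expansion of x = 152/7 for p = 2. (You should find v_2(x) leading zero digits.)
(a_0, …, a_6) = (0, 0, 0, 1, 0, 1, 0)

v_2(152/7) = 3, so a_0 = ... = a_2 = 0. Factor out: x = 2^3 · u with u = 19/7 a unit in ℤ_2. Expand u iteratively via a_{v+i} = u_i mod 2, u_{i+1} = (u_i − a_{v+i})/2:
  u_0 = 19/7;  a_3 = 1;  u_1 = (u_0 − 1)/2 = 6/7
  u_1 = 6/7;  a_4 = 0;  u_2 = (u_1 − 0)/2 = 3/7
  u_2 = 3/7;  a_5 = 1;  u_3 = (u_2 − 1)/2 = -2/7
  u_3 = -2/7;  a_6 = 0;  u_4 = (u_3 − 0)/2 = -1/7
Digits: (0, 0, 0, 1, 0, 1, 0).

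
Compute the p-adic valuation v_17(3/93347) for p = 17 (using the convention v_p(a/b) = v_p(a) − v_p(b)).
v_17(3/93347) = -3

Factor powers of 17 from the numerator and denominator of the reduced fraction: 3 = 17^0 · 3 and 93347 = 17^3 · 19. Apply v_p(a/b) = v_p(a) − v_p(b): v_17(3/93347) = 0 − 3 = -3.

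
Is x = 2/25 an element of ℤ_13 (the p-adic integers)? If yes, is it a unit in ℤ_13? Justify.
x ∈ ℤ_13^× (unit); v_13(x) = 0

ℤ_13 = {x ∈ ℚ_13 : v_13(x) ≥ 0} and ℤ_13^× = {x ∈ ℤ_13 : v_13(x) = 0}. Here v_13(2/25) = v_13(num) − v_13(den) = 0; compare against these criteria.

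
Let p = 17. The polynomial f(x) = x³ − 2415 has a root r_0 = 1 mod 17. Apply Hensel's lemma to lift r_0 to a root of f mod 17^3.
r_2 = 2925 (mod 4913)

Hensel: r_{i+1} = r_i − f(r_i)/f′(r_i) mod 17^{i+2}, where f′(x) = 3x². Iterate:
  r_0 = 1 (mod 17)
  r_1 = 35 (mod 289)
  r_2 = 2925 (mod 4913)
Final: r = 2925 with f(r) ≡ 0 mod 17^3.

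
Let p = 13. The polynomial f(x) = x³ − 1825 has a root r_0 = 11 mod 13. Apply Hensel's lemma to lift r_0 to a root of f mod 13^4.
r_3 = 23008 (mod 28561)

Hensel: r_{i+1} = r_i − f(r_i)/f′(r_i) mod 13^{i+2}, where f′(x) = 3x². Iterate:
  r_0 = 11 (mod 13)
  r_1 = 24 (mod 169)
  r_2 = 1038 (mod 2197)
  r_3 = 23008 (mod 28561)
Final: r = 23008 with f(r) ≡ 0 mod 13^4.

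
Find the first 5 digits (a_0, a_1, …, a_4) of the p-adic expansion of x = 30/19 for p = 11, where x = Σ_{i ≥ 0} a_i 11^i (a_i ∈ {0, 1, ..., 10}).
(a_0, …, a_4) = (1, 7, 4, 10, 6)

v_11(30/19) = 0 (numerator and denominator both coprime to 11), so x ∈ ℤ_11^×. Compute digits iteratively via a_i = x_i mod 11, x_{i+1} = (x_i − a_i)/11, with x_0 = x:
  x_0 = 30/19;  a_0 = 1;  x_1 = (x_0 − 1)/11 = 1/19
  x_1 = 1/19;  a_1 = 7;  x_2 = (x_1 − 7)/11 = -12/19
  x_2 = -12/19;  a_2 = 4;  x_3 = (x_2 − 4)/11 = -8/19
  x_3 = -8/19;  a_3 = 10;  x_4 = (x_3 − 10)/11 = -18/19
  x_4 = -18/19;  a_4 = 6;  x_5 = (x_4 − 6)/11 = -12/19
Digits: (1, 7, 4, 10, 6).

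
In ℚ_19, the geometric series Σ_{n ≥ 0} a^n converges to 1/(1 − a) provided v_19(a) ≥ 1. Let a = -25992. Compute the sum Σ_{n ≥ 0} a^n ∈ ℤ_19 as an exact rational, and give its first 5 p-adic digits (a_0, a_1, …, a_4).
Σ a^n = 1/(1 − a) = 1/25993;  first 5 digits = (1, 0, 4, 15, 15)

v_19(a) = 2 ≥ 1, so the series converges in ℤ_19 to 1/(1 − a) = 1/(1 − (-25992)) = 1/25993. Expand this rational in ℤ_19: compute digits iteratively via d_i = x_i mod 19, x_{i+1} = (x_i − d_i)/19. The first 5 digits are (1, 0, 4, 15, 15).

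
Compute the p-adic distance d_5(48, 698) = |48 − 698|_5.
d_5(48, 698) = 1/25

Step 1 — x − y = 48 − 698 = -650. Step 2 — v_5(-650) = 2 (factor: -650 = −(5^2 · 26); the sign does not affect v_p). Step 3 — |x − y|_5 = 5^{-2} = 1/25.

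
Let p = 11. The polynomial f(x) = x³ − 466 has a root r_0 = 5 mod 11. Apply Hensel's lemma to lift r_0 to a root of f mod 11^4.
r_3 = 12479 (mod 14641)

Hensel: r_{i+1} = r_i − f(r_i)/f′(r_i) mod 11^{i+2}, where f′(x) = 3x². Iterate:
  r_0 = 5 (mod 11)
  r_1 = 16 (mod 121)
  r_2 = 500 (mod 1331)
  r_3 = 12479 (mod 14641)
Final: r = 12479 with f(r) ≡ 0 mod 11^4.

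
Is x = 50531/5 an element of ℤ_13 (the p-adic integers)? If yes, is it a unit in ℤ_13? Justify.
x ∈ ℤ_13 but not a unit; v_13(x) = 3 > 0

ℤ_13 = {x ∈ ℚ_13 : v_13(x) ≥ 0} and ℤ_13^× = {x ∈ ℤ_13 : v_13(x) = 0}. Here v_13(50531/5) = v_13(num) − v_13(den) = 3; compare against these criteria.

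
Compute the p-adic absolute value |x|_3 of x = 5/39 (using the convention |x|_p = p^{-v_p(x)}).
|5/39|_3 = 3

Step 1 — compute v_3(x) by factoring powers of 3 out of the numerator and denominator: v_3(5/39) = -1. Step 2 — apply |x|_p = p^{-v_p(x)} = 3^{1} = 3.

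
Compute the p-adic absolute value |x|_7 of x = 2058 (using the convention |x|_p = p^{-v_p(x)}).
|2058|_7 = 1/343

Step 1 — compute v_7(x) by factoring powers of 7 out of the numerator and denominator: v_7(2058) = 3. Step 2 — apply |x|_p = p^{-v_p(x)} = 7^{-3} = 1/343.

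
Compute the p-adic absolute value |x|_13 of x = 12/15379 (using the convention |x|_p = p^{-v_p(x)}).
|12/15379|_13 = 2197

Step 1 — compute v_13(x) by factoring powers of 13 out of the numerator and denominator: v_13(12/15379) = -3. Step 2 — apply |x|_p = p^{-v_p(x)} = 13^{3} = 2197.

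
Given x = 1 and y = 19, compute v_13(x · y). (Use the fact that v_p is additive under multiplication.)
v_13(19) = 0

v_p(x) = 0 (factor: 1 = 13^0 · 1); v_p(y) = 0 (factor: 19 = 13^0 · 19). Additivity: v_p(xy) = v_p(x) + v_p(y) = 0 + 0 = 0. (Direct check: xy = 19 = 13^0 · (19).)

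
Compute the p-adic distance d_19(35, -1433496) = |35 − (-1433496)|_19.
d_19(35, -1433496) = 1/130321

Step 1 — x − y = 35 − (-1433496) = 1433531. Step 2 — v_19(1433531) = 4 (factor: 1433531 = (19^4 · 11); the sign does not affect v_p). Step 3 — |x − y|_19 = 19^{-4} = 1/130321.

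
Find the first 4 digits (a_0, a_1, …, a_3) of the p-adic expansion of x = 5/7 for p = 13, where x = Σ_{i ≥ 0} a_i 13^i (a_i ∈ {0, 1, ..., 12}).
(a_0, …, a_3) = (10, 3, 9, 3)

v_13(5/7) = 0 (numerator and denominator both coprime to 13), so x ∈ ℤ_13^×. Compute digits iteratively via a_i = x_i mod 13, x_{i+1} = (x_i − a_i)/13, with x_0 = x:
  x_0 = 5/7;  a_0 = 10;  x_1 = (x_0 − 10)/13 = -5/7
  x_1 = -5/7;  a_1 = 3;  x_2 = (x_1 − 3)/13 = -2/7
  x_2 = -2/7;  a_2 = 9;  x_3 = (x_2 − 9)/13 = -5/7
  x_3 = -5/7;  a_3 = 3;  x_4 = (x_3 − 3)/13 = -2/7
Digits: (10, 3, 9, 3).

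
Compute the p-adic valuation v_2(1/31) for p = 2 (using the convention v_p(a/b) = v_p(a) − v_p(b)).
v_2(1/31) = 0

Factor powers of 2 from the numerator and denominator of the reduced fraction: 1 = 2^0 · 1 and 31 = 2^0 · 31. Apply v_p(a/b) = v_p(a) − v_p(b): v_2(1/31) = 0 − 0 = 0.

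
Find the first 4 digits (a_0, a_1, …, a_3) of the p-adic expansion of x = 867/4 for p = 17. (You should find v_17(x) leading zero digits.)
(a_0, …, a_3) = (0, 0, 5, 4)

v_17(867/4) = 2, so a_0 = ... = a_1 = 0. Factor out: x = 17^2 · u with u = 3/4 a unit in ℤ_17. Expand u iteratively via a_{v+i} = u_i mod 17, u_{i+1} = (u_i − a_{v+i})/17:
  u_0 = 3/4;  a_2 = 5;  u_1 = (u_0 − 5)/17 = -1/4
  u_1 = -1/4;  a_3 = 4;  u_2 = (u_1 − 4)/17 = -1/4
Digits: (0, 0, 5, 4).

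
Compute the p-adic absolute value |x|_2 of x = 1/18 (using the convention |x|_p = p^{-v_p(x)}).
|1/18|_2 = 2

Step 1 — compute v_2(x) by factoring powers of 2 out of the numerator and denominator: v_2(1/18) = -1. Step 2 — apply |x|_p = p^{-v_p(x)} = 2^{1} = 2.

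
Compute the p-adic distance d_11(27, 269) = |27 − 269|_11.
d_11(27, 269) = 1/121

Step 1 — x − y = 27 − 269 = -242. Step 2 — v_11(-242) = 2 (factor: -242 = −(11^2 · 2); the sign does not affect v_p). Step 3 — |x − y|_11 = 11^{-2} = 1/121.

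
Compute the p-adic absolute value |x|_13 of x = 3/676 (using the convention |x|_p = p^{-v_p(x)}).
|3/676|_13 = 169

Step 1 — compute v_13(x) by factoring powers of 13 out of the numerator and denominator: v_13(3/676) = -2. Step 2 — apply |x|_p = p^{-v_p(x)} = 13^{2} = 169.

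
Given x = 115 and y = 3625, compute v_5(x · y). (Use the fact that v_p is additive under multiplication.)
v_5(416875) = 4

v_p(x) = 1 (factor: 115 = 5^1 · 23); v_p(y) = 3 (factor: 3625 = 5^3 · 29). Additivity: v_p(xy) = v_p(x) + v_p(y) = 1 + 3 = 4. (Direct check: xy = 416875 = 5^4 · (667).)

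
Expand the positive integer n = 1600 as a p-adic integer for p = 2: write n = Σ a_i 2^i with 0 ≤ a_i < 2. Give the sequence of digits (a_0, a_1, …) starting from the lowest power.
(a_0, a_1, …) = (0, 0, 0, 0, 0, 0, 1, 0, 0, 1, 1)

Repeated division by 2 gives the digits low-to-high: 1600 = 1·2^6 + 1·2^9 + 1·2^10. Digit sequence: (0, 0, 0, 0, 0, 0, 1, 0, 0, 1, 1).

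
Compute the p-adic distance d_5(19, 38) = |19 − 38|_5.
d_5(19, 38) = 1

Step 1 — x − y = 19 − 38 = -19. Step 2 — v_5(-19) = 0 (factor: -19 = −(5^0 · 19); the sign does not affect v_p). Step 3 — |x − y|_5 = 5^{0} = 1.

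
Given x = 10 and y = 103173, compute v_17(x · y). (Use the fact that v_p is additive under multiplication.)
v_17(1031730) = 3

v_p(x) = 0 (factor: 10 = 17^0 · 10); v_p(y) = 3 (factor: 103173 = 17^3 · 21). Additivity: v_p(xy) = v_p(x) + v_p(y) = 0 + 3 = 3. (Direct check: xy = 1031730 = 17^3 · (210).)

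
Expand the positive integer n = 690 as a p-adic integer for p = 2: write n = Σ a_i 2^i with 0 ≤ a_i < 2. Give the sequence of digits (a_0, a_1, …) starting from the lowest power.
(a_0, a_1, …) = (0, 1, 0, 0, 1, 1, 0, 1, 0, 1)

Repeated division by 2 gives the digits low-to-high: 690 = 1·2^1 + 1·2^4 + 1·2^5 + 1·2^7 + 1·2^9. Digit sequence: (0, 1, 0, 0, 1, 1, 0, 1, 0, 1).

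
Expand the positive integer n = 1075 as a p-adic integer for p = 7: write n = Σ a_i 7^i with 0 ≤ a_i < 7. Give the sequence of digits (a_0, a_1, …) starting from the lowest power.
(a_0, a_1, …) = (4, 6, 0, 3)

Repeated division by 7 gives the digits low-to-high: 1075 = 4 + 6·7^1 + 3·7^3. Digit sequence: (4, 6, 0, 3).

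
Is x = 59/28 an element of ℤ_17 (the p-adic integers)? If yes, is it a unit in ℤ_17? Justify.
x ∈ ℤ_17^× (unit); v_17(x) = 0

ℤ_17 = {x ∈ ℚ_17 : v_17(x) ≥ 0} and ℤ_17^× = {x ∈ ℤ_17 : v_17(x) = 0}. Here v_17(59/28) = v_17(num) − v_17(den) = 0; compare against these criteria.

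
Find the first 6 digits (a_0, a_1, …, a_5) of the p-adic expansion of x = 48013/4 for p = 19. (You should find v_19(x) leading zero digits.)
(a_0, …, a_5) = (0, 0, 0, 16, 4, 14)

v_19(48013/4) = 3, so a_0 = ... = a_2 = 0. Factor out: x = 19^3 · u with u = 7/4 a unit in ℤ_19. Expand u iteratively via a_{v+i} = u_i mod 19, u_{i+1} = (u_i − a_{v+i})/19:
  u_0 = 7/4;  a_3 = 16;  u_1 = (u_0 − 16)/19 = -3/4
  u_1 = -3/4;  a_4 = 4;  u_2 = (u_1 − 4)/19 = -1/4
  u_2 = -1/4;  a_5 = 14;  u_3 = (u_2 − 14)/19 = -3/4
Digits: (0, 0, 0, 16, 4, 14).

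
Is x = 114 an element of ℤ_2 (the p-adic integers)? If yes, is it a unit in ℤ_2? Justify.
x ∈ ℤ_2 but not a unit; v_2(x) = 1 > 0

ℤ_2 = {x ∈ ℚ_2 : v_2(x) ≥ 0} and ℤ_2^× = {x ∈ ℤ_2 : v_2(x) = 0}. Here v_2(114) = v_2(num) − v_2(den) = 1; compare against these criteria.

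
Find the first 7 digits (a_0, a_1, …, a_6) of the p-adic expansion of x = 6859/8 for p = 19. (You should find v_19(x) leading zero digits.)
(a_0, …, a_6) = (0, 0, 0, 12, 16, 11, 16)

v_19(6859/8) = 3, so a_0 = ... = a_2 = 0. Factor out: x = 19^3 · u with u = 1/8 a unit in ℤ_19. Expand u iteratively via a_{v+i} = u_i mod 19, u_{i+1} = (u_i − a_{v+i})/19:
  u_0 = 1/8;  a_3 = 12;  u_1 = (u_0 − 12)/19 = -5/8
  u_1 = -5/8;  a_4 = 16;  u_2 = (u_1 − 16)/19 = -7/8
  u_2 = -7/8;  a_5 = 11;  u_3 = (u_2 − 11)/19 = -5/8
  u_3 = -5/8;  a_6 = 16;  u_4 = (u_3 − 16)/19 = -7/8
Digits: (0, 0, 0, 12, 16, 11, 16).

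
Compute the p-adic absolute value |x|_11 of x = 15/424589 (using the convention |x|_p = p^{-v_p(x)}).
|15/424589|_11 = 14641

Step 1 — compute v_11(x) by factoring powers of 11 out of the numerator and denominator: v_11(15/424589) = -4. Step 2 — apply |x|_p = p^{-v_p(x)} = 11^{4} = 14641.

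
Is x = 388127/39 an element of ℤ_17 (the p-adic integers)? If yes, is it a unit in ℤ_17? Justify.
x ∈ ℤ_17 but not a unit; v_17(x) = 3 > 0

ℤ_17 = {x ∈ ℚ_17 : v_17(x) ≥ 0} and ℤ_17^× = {x ∈ ℤ_17 : v_17(x) = 0}. Here v_17(388127/39) = v_17(num) − v_17(den) = 3; compare against these criteria.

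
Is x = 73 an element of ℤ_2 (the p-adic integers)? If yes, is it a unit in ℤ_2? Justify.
x ∈ ℤ_2^× (unit); v_2(x) = 0

ℤ_2 = {x ∈ ℚ_2 : v_2(x) ≥ 0} and ℤ_2^× = {x ∈ ℤ_2 : v_2(x) = 0}. Here v_2(73) = v_2(num) − v_2(den) = 0; compare against these criteria.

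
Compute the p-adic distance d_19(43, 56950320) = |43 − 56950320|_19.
d_19(43, 56950320) = 1/2476099

Step 1 — x − y = 43 − 56950320 = -56950277. Step 2 — v_19(-56950277) = 5 (factor: -56950277 = −(19^5 · 23); the sign does not affect v_p). Step 3 — |x − y|_19 = 19^{-5} = 1/2476099.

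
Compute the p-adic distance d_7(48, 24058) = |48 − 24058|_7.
d_7(48, 24058) = 1/2401

Step 1 — x − y = 48 − 24058 = -24010. Step 2 — v_7(-24010) = 4 (factor: -24010 = −(7^4 · 10); the sign does not affect v_p). Step 3 — |x − y|_7 = 7^{-4} = 1/2401.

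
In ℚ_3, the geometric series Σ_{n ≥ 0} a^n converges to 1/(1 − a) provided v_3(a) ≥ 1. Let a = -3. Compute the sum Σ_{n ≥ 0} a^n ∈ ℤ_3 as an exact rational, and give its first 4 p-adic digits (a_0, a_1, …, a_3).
Σ a^n = 1/(1 − a) = 1/4;  first 4 digits = (1, 2, 0, 2)

v_3(a) = 1 ≥ 1, so the series converges in ℤ_3 to 1/(1 − a) = 1/(1 − (-3)) = 1/4. Expand this rational in ℤ_3: compute digits iteratively via d_i = x_i mod 3, x_{i+1} = (x_i − d_i)/3. The first 4 digits are (1, 2, 0, 2).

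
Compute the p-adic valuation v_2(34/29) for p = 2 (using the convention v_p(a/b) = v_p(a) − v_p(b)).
v_2(34/29) = 1

Factor powers of 2 from the numerator and denominator of the reduced fraction: 34 = 2^1 · 17 and 29 = 2^0 · 29. Apply v_p(a/b) = v_p(a) − v_p(b): v_2(34/29) = 1 − 0 = 1.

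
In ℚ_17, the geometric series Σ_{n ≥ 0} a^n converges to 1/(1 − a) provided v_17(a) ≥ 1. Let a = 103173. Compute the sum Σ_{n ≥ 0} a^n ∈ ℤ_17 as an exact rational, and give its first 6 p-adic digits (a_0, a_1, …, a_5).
Σ a^n = 1/(1 − a) = -1/103172;  first 6 digits = (1, 0, 0, 4, 1, 0)

v_17(a) = 3 ≥ 1, so the series converges in ℤ_17 to 1/(1 − a) = 1/(1 − 103173) = -1/103172. Expand this rational in ℤ_17: compute digits iteratively via d_i = x_i mod 17, x_{i+1} = (x_i − d_i)/17. The first 6 digits are (1, 0, 0, 4, 1, 0).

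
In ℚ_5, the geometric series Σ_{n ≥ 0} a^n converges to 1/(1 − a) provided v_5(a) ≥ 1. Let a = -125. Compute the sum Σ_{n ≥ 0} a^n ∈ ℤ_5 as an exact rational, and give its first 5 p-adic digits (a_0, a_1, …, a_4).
Σ a^n = 1/(1 − a) = 1/126;  first 5 digits = (1, 0, 0, 4, 4)

v_5(a) = 3 ≥ 1, so the series converges in ℤ_5 to 1/(1 − a) = 1/(1 − (-125)) = 1/126. Expand this rational in ℤ_5: compute digits iteratively via d_i = x_i mod 5, x_{i+1} = (x_i − d_i)/5. The first 5 digits are (1, 0, 0, 4, 4).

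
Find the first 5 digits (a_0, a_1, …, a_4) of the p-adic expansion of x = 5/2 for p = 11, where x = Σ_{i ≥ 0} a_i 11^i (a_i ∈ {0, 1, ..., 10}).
(a_0, …, a_4) = (8, 5, 5, 5, 5)

v_11(5/2) = 0 (numerator and denominator both coprime to 11), so x ∈ ℤ_11^×. Compute digits iteratively via a_i = x_i mod 11, x_{i+1} = (x_i − a_i)/11, with x_0 = x:
  x_0 = 5/2;  a_0 = 8;  x_1 = (x_0 − 8)/11 = -1/2
  x_1 = -1/2;  a_1 = 5;  x_2 = (x_1 − 5)/11 = -1/2
  x_2 = -1/2;  a_2 = 5;  x_3 = (x_2 − 5)/11 = -1/2
  x_3 = -1/2;  a_3 = 5;  x_4 = (x_3 − 5)/11 = -1/2
  x_4 = -1/2;  a_4 = 5;  x_5 = (x_4 − 5)/11 = -1/2
Digits: (8, 5, 5, 5, 5).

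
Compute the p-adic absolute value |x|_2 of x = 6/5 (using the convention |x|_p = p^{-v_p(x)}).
|6/5|_2 = 1/2

Step 1 — compute v_2(x) by factoring powers of 2 out of the numerator and denominator: v_2(6/5) = 1. Step 2 — apply |x|_p = p^{-v_p(x)} = 2^{-1} = 1/2.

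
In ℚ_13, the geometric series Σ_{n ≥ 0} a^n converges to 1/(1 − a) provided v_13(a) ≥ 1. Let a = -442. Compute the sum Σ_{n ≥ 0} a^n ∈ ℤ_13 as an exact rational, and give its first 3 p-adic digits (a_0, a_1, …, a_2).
Σ a^n = 1/(1 − a) = 1/443;  first 3 digits = (1, 5, 9)

v_13(a) = 1 ≥ 1, so the series converges in ℤ_13 to 1/(1 − a) = 1/(1 − (-442)) = 1/443. Expand this rational in ℤ_13: compute digits iteratively via d_i = x_i mod 13, x_{i+1} = (x_i − d_i)/13. The first 3 digits are (1, 5, 9).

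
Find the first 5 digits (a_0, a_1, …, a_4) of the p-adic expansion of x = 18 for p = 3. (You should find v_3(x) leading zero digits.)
(a_0, …, a_4) = (0, 0, 2, 0, 0)

v_3(18) = 2, so a_0 = ... = a_1 = 0. Factor out: x = 3^2 · u with u = 2 a unit in ℤ_3. Expand u iteratively via a_{v+i} = u_i mod 3, u_{i+1} = (u_i − a_{v+i})/3:
  u_0 = 2;  a_2 = 2;  u_1 = (u_0 − 2)/3 = 0
  u_1 = 0;  a_3 = 0;  u_2 = (u_1 − 0)/3 = 0
  u_2 = 0;  a_4 = 0;  u_3 = (u_2 − 0)/3 = 0
Digits: (0, 0, 2, 0, 0).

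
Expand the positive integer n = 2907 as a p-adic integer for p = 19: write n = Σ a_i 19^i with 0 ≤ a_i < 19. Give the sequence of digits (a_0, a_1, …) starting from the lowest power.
(a_0, a_1, …) = (0, 1, 8)

Repeated division by 19 gives the digits low-to-high: 2907 = 1·19^1 + 8·19^2. Digit sequence: (0, 1, 8).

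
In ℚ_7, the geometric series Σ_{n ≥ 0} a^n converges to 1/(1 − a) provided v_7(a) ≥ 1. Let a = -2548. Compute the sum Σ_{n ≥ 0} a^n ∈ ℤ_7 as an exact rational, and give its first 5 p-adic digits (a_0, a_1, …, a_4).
Σ a^n = 1/(1 − a) = 1/2549;  first 5 digits = (1, 0, 4, 6, 0)

v_7(a) = 2 ≥ 1, so the series converges in ℤ_7 to 1/(1 − a) = 1/(1 − (-2548)) = 1/2549. Expand this rational in ℤ_7: compute digits iteratively via d_i = x_i mod 7, x_{i+1} = (x_i − d_i)/7. The first 5 digits are (1, 0, 4, 6, 0).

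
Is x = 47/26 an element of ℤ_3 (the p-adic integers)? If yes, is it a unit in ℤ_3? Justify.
x ∈ ℤ_3^× (unit); v_3(x) = 0

ℤ_3 = {x ∈ ℚ_3 : v_3(x) ≥ 0} and ℤ_3^× = {x ∈ ℤ_3 : v_3(x) = 0}. Here v_3(47/26) = v_3(num) − v_3(den) = 0; compare against these criteria.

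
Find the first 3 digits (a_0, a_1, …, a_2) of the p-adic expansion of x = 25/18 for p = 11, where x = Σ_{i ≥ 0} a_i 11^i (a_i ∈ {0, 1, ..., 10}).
(a_0, …, a_2) = (2, 3, 4)

v_11(25/18) = 0 (numerator and denominator both coprime to 11), so x ∈ ℤ_11^×. Compute digits iteratively via a_i = x_i mod 11, x_{i+1} = (x_i − a_i)/11, with x_0 = x:
  x_0 = 25/18;  a_0 = 2;  x_1 = (x_0 − 2)/11 = -1/18
  x_1 = -1/18;  a_1 = 3;  x_2 = (x_1 − 3)/11 = -5/18
  x_2 = -5/18;  a_2 = 4;  x_3 = (x_2 − 4)/11 = -7/18
Digits: (2, 3, 4).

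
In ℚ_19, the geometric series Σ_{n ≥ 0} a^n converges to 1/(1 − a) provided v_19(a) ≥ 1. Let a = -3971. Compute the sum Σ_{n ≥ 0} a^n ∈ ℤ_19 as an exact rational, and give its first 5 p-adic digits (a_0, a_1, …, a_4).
Σ a^n = 1/(1 − a) = 1/3972;  first 5 digits = (1, 0, 8, 18, 6)

v_19(a) = 2 ≥ 1, so the series converges in ℤ_19 to 1/(1 − a) = 1/(1 − (-3971)) = 1/3972. Expand this rational in ℤ_19: compute digits iteratively via d_i = x_i mod 19, x_{i+1} = (x_i − d_i)/19. The first 5 digits are (1, 0, 8, 18, 6).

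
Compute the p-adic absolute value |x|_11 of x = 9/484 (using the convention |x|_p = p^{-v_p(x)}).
|9/484|_11 = 121

Step 1 — compute v_11(x) by factoring powers of 11 out of the numerator and denominator: v_11(9/484) = -2. Step 2 — apply |x|_p = p^{-v_p(x)} = 11^{2} = 121.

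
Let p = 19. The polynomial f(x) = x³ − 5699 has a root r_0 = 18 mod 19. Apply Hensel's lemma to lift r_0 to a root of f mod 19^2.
r_1 = 94 (mod 361)

Hensel: r_{i+1} = r_i − f(r_i)/f′(r_i) mod 19^{i+2}, where f′(x) = 3x². Iterate:
  r_0 = 18 (mod 19)
  r_1 = 94 (mod 361)
Final: r = 94 with f(r) ≡ 0 mod 19^2.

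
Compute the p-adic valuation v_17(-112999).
v_17(-112999) = 3

v_17(n) is the largest exponent k such that 17^k divides n. Factor out: -112999 = -17^3 · 23. (Sign doesn't affect v_p.) So v_17(-112999) = 3.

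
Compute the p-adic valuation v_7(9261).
v_7(9261) = 3

v_7(n) is the largest exponent k such that 7^k divides n. Factor out: 9261 = 7^3 · 27. (Sign doesn't affect v_p.) So v_7(9261) = 3.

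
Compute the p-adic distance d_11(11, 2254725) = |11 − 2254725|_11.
d_11(11, 2254725) = 1/161051

Step 1 — x − y = 11 − 2254725 = -2254714. Step 2 — v_11(-2254714) = 5 (factor: -2254714 = −(11^5 · 14); the sign does not affect v_p). Step 3 — |x − y|_11 = 11^{-5} = 1/161051.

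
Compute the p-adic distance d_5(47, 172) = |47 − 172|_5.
d_5(47, 172) = 1/125

Step 1 — x − y = 47 − 172 = -125. Step 2 — v_5(-125) = 3 (factor: -125 = −(5^3 · 1); the sign does not affect v_p). Step 3 — |x − y|_5 = 5^{-3} = 1/125.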